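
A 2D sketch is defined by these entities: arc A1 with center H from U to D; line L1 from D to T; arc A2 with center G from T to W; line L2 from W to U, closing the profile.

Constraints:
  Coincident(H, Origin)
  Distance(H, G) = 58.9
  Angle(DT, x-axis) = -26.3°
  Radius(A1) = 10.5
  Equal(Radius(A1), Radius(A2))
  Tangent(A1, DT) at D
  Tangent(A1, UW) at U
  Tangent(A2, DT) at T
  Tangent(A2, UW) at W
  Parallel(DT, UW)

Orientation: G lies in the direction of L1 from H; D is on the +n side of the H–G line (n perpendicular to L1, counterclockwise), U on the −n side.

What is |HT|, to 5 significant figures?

59.829

The slot axis is L1's direction at -26.3°, so u = (cos -26.3°, sin -26.3°) = (0.89649, -0.44307) and n = (−sin -26.3°, cos -26.3°) = (0.44307, 0.89649). H is at the origin and G lies 58.9 along u from H, so G = 58.9·u = (52.803, -26.097). Tangency of A1 to both parallel lines with radius 10.5 puts D and U at H ± 10.5·n: D = (4.6522, 9.4131), U = (-4.6522, -9.4131). Equal radii place T and W the same way about G: T = G + 10.5·n = (57.455, -16.684), W = G − 10.5·n = (48.151, -35.510). Then |HT| = |T − H| = 59.829.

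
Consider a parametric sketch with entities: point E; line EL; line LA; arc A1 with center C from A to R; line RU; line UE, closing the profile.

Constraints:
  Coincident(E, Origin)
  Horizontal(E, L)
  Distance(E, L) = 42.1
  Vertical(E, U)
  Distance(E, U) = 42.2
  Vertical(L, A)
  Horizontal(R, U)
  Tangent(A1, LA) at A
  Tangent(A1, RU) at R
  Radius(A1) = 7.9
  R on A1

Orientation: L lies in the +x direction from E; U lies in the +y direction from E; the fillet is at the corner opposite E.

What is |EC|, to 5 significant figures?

48.437

EU is vertical with |EU| = 42.2 and U on the +y side, so U = (0.0000, 42.200). The virtual corner opposite E is at (42.100, 42.200). The tangent condition forces CA to be normal to LA and tangency of A1 to RU means the radius CR is perpendicular to RU, with radius 7.9, so the center C sits 7.9 in from both sides at C = (34.200, 34.300). Then |EC| = |C − E| = 48.437.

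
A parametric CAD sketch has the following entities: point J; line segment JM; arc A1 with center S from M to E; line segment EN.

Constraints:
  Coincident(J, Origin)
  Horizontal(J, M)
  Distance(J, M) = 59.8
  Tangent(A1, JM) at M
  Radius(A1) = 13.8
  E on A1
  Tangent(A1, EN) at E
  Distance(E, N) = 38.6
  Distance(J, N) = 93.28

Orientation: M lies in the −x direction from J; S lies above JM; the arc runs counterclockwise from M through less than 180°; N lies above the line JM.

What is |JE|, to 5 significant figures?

55.761

Checks: |SE| = 13.80 ✓; ∠(SE, EN) = 90.00° ✓; |EN| = 38.60 ✓; |JN| = 93.28 ✓.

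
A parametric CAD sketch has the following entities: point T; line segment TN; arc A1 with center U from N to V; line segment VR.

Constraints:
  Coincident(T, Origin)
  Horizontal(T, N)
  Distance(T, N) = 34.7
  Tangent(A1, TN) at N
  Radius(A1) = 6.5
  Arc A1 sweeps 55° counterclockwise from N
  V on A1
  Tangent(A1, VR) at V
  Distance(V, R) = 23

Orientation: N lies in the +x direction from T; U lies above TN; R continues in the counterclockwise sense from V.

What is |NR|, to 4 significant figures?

28.46

T is at the origin; TN is horizontal with |TN| = 34.7 and N on the +x side, so N = (34.70, 0.000). Tangency of A1 to TN means the radius UN is perpendicular to TN, so U = N + (0, 6.5) = (34.70, 6.500). On A1, N sits at bearing -90° from U; a 55° counterclockwise sweep puts V at bearing -35°, so V = U + 6.5·(cos -35°, sin -35°) = (40.02, 2.772). Tangency of A1 to VR means the radius UV is perpendicular to VR, so VR runs along (−sin -35°, cos -35°); with |VR| = 23.0, R = (53.22, 21.61). Then |NR| = |R − N| = 28.46.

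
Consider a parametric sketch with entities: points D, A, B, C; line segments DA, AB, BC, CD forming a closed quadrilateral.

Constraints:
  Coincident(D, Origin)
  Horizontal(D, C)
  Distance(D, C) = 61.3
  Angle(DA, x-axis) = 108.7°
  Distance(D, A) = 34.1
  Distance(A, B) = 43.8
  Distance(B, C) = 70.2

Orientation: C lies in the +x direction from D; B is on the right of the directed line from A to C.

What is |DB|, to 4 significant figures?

13.91

Checks: |AB| = 43.80 ✓; |BC| = 70.20 ✓.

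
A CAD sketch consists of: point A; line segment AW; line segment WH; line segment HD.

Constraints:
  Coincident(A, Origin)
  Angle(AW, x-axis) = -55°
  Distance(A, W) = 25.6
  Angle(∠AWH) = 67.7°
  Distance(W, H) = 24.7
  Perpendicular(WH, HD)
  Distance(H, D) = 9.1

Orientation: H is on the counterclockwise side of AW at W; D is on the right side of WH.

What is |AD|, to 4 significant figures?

36.05

A is at the origin; AW runs at -55.0° with length 25.6, so W = 25.6·(cos -55.0°, sin -55.0°) = (14.68, -20.97). ∠AWH = 67.7°, so WH runs at -55.0° + (180° − 67.7°) = 57.30° from the x-axis; with |WH| = 24.7, H = W + 24.7·(cos 57.30°, sin 57.30°) = (28.03, -0.1850). WH is perpendicular to HD; with |HD| = 9.1 on the right of WH, D = H + 9.1·(0.8415, -0.5402) = (35.69, -5.101). Then |AD| = |D − A| = 36.05.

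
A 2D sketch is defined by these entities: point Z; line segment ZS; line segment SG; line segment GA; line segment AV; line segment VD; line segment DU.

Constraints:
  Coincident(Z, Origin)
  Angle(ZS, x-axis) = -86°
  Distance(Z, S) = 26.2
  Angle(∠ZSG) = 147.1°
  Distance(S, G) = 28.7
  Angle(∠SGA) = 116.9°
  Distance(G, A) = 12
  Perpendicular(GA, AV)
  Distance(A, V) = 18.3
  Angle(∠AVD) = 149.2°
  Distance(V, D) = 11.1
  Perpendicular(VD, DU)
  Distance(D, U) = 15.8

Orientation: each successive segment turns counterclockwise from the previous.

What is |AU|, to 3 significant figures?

27.6

Z is at the origin; ZS runs at -86.0° with length 26.2, so S = (1.83, -26.1). ∠ZSG = 147.1° gives SG at -53.1° from the x-axis; with |SG| = 28.7, G = (19.1, -49.1). ∠SGA = 116.9° gives GA at 10.0° from the x-axis; with |GA| = 12.0, A = (30.9, -47.0). The perpendicularity gives AV at right angles to GA, so AV runs at 100°; with |AV| = 18.3, V = (27.7, -29.0). ∠AVD = 149.2° gives VD at 131° from the x-axis; with |VD| = 11.1, D = (20.4, -20.6). VD ⟂ DU, so DU runs at -139°; with |DU| = 15.8, U = (8.49, -30.9). Then |AU| = |U − A| = 27.6.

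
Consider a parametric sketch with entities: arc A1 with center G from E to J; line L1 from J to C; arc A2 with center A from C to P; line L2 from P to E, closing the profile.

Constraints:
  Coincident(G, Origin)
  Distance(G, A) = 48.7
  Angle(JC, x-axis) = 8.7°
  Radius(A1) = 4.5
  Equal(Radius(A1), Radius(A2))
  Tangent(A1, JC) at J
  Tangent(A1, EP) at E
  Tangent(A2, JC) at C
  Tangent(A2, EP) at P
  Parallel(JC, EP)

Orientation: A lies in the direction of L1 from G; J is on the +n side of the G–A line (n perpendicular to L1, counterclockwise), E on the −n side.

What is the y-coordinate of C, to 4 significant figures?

11.81

The slot axis is L1's direction at 8.7°, so u = (cos 8.7°, sin 8.7°) = (0.9885, 0.1513) and n = (−sin 8.7°, cos 8.7°) = (-0.1513, 0.9885). G is at the origin and A lies 48.7 along u from G, so A = 48.7·u = (48.14, 7.366). Tangency of A1 to both parallel lines with radius 4.5 puts J and E at G ± 4.5·n: J = (-0.6807, 4.448), E = (0.6807, -4.448). Equal radii place C and P the same way about A: C = A + 4.5·n = (47.46, 11.81), P = A − 4.5·n = (48.82, 2.918). So C.y = 11.81.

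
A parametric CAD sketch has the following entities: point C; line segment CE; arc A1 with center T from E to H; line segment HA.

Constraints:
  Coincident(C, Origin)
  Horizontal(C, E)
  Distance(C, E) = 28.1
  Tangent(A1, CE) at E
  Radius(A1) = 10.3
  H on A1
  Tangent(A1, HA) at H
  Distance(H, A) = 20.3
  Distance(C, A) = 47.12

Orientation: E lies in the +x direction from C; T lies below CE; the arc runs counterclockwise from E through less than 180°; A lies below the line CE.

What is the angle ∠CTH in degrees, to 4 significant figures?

63.19°

Checks: C.y = 0.00, E.y = 0.00 ✓; ∠(TE, EC) = 90.00° ✓; |TE| = 10.30 ✓; |TH| = 10.30 ✓; ∠(TH, HA) = 90.00° ✓; |HA| = 20.30 ✓; |CA| = 47.12 ✓.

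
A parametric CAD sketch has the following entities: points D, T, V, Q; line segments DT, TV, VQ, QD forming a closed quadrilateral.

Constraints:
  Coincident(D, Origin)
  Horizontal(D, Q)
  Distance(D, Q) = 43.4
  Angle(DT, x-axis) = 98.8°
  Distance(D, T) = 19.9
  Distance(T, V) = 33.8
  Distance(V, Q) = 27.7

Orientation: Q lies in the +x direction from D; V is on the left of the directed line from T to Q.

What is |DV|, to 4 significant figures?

39.03

Checks: |TV| = 33.80 ✓; |VQ| = 27.70 ✓.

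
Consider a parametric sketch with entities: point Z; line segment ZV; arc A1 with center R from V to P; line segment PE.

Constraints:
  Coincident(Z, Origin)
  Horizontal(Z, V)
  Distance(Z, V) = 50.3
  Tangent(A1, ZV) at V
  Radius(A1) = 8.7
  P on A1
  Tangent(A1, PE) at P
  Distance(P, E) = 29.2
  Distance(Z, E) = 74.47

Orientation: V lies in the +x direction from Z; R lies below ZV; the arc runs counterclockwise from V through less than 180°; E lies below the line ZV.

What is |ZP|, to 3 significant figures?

46.9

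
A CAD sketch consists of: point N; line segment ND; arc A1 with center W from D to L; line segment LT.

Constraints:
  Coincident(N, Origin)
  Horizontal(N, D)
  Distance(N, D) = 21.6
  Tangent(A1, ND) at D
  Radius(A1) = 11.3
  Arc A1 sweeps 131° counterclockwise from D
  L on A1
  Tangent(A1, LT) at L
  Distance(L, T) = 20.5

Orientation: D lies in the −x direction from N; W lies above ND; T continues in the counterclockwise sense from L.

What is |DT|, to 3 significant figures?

34.5

On A1, D sits at bearing -90° from W; a 131° counterclockwise sweep puts L at bearing 41°, so L = W + 11.3·(cos 41°, sin 41°) = (-13.1, 18.7). A1 meets LT tangentially, so WL is at right angles to LT, so LT runs along (−sin 41°, cos 41°); with |LT| = 20.5, T = (-26.5, 34.2). Then |DT| = |T − D| = 34.5.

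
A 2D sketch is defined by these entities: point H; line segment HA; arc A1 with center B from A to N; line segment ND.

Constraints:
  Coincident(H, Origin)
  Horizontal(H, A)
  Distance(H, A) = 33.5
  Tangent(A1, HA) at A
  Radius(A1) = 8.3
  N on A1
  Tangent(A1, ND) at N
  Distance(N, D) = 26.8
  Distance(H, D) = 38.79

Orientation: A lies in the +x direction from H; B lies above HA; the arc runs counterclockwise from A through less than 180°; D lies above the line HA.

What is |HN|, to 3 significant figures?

41.8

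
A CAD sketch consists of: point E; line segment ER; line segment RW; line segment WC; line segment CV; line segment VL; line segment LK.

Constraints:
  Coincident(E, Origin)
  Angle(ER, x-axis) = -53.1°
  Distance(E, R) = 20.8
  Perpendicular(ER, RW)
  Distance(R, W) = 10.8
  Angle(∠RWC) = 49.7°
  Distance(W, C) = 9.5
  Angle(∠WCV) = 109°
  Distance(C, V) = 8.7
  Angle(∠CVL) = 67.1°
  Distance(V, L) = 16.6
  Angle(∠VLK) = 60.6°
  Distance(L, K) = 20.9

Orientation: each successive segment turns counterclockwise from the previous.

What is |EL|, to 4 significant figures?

29.75

E is at the origin; ER runs at -53.1° with length 20.8, so R = (12.49, -16.63). ER is perpendicular to RW, so RW runs at 36.90°; with |RW| = 10.8, W = (21.13, -10.15). ∠RWC = 49.7° gives WC at 167.2° from the x-axis; with |WC| = 9.5, C = (11.86, -8.044). ∠WCV = 109.0° gives CV at -121.8° from the x-axis; with |CV| = 8.7, V = (7.277, -15.44). ∠CVL = 67.1° gives VL at -8.900° from the x-axis; with |VL| = 16.6, L = (23.68, -18.01). Then |EL| = |L − E| = 29.75.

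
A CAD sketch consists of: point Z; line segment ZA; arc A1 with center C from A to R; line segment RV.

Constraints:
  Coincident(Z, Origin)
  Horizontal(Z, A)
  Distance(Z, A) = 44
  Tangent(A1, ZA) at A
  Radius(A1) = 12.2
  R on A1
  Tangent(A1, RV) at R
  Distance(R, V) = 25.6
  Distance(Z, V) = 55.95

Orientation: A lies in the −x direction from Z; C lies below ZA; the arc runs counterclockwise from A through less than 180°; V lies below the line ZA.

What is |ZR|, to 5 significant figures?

57.269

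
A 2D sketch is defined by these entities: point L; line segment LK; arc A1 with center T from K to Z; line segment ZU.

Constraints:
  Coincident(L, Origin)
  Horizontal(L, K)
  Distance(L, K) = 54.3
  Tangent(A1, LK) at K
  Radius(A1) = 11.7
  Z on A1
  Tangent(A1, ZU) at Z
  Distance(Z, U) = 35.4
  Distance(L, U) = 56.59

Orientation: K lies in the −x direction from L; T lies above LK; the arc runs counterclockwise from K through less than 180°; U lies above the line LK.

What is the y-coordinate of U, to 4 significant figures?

43.97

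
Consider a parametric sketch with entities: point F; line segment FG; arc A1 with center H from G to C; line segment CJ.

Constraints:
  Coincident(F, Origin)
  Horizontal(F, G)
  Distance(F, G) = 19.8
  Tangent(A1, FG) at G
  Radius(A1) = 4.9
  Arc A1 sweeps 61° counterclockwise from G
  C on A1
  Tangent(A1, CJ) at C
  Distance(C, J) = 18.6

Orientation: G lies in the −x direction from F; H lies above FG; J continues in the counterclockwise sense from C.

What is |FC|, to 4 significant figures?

15.72

F is at the origin; FG is horizontal with |FG| = 19.8 and G on the −x side, so G = (-19.80, 0.000). A1 meets FG tangentially, so HG is at right angles to FG, so H = G + (0, 4.9) = (-19.80, 4.900). On A1, G sits at bearing -90° from H; a 61° counterclockwise sweep puts C at bearing -29°, so C = H + 4.9·(cos -29°, sin -29°) = (-15.51, 2.524). Then |FC| = |C − F| = 15.72.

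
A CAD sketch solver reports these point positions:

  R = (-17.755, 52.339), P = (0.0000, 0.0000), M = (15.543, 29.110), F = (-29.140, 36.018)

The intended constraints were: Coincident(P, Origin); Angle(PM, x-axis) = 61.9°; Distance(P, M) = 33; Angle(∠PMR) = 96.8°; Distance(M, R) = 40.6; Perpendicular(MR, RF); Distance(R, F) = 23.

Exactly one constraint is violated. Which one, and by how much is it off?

Distance(R, F) = 23 — off by 3.10.

P = (0.00, 0.00) ✓; PM at 61.90° ✓; |PM| = 33.00 ✓; ∠PMR = 96.80° ✓; |MR| = 40.60 ✓; ∠(MR, RF) = 90.00° ✓; |RF| = 19.90 ✗.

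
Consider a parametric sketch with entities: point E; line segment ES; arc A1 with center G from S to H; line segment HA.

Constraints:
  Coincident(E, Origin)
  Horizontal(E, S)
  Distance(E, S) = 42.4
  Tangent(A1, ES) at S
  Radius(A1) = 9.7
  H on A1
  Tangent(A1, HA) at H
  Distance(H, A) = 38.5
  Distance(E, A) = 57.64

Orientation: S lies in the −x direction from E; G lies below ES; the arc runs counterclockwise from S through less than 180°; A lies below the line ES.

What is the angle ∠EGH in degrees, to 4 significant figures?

163.4°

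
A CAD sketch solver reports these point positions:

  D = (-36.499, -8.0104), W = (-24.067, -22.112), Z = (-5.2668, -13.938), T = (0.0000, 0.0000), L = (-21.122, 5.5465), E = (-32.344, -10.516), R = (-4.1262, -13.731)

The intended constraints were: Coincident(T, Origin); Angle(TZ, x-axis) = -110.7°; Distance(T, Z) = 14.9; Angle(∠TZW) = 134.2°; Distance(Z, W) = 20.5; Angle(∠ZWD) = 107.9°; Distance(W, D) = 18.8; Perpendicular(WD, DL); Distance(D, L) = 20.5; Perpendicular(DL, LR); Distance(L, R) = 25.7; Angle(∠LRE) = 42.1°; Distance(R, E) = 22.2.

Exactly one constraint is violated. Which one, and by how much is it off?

Distance(R, E) = 22.2 — off by 6.20.

T = (0.00, 0.00) ✓; TZ at -110.7° ✓; |TZ| = 14.90 ✓; ∠TZW = 134.2° ✓; |ZW| = 20.50 ✓; ∠ZWD = 107.9° ✓; |WD| = 18.80 ✓; ∠(WD, DL) = 90.00° ✓; |DL| = 20.50 ✓; ∠(DL, LR) = 90.00° ✓; |LR| = 25.70 ✓; ∠LRE = 42.10° ✓; |RE| = 28.40 ✗.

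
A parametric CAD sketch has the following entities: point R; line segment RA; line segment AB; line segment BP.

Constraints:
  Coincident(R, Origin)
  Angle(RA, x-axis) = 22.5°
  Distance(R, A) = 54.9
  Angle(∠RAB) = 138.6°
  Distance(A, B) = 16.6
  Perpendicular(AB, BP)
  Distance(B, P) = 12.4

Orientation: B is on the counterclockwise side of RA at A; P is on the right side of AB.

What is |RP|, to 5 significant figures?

75.571

R is at the origin; RA runs at 22.5° with length 54.9, so A = 54.9·(cos 22.5°, sin 22.5°) = (50.721, 21.009). ∠RAB = 138.6°, so AB runs at 22.5° + (180° − 138.6°) = 63.900° from the x-axis; with |AB| = 16.6, B = A + 16.6·(cos 63.900°, sin 63.900°) = (58.024, 35.917). AB ⟂ BP; with |BP| = 12.4 on the right of AB, P = B + 12.4·(0.89803, -0.43994) = (69.160, 30.461). Then |RP| = |P − R| = 75.571.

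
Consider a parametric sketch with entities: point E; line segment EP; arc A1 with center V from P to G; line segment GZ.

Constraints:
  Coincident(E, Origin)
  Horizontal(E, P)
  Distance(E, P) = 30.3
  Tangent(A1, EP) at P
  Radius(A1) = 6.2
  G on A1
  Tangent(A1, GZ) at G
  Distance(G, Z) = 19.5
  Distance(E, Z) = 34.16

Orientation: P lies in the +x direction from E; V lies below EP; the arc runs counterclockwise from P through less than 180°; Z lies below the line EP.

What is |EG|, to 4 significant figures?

24.81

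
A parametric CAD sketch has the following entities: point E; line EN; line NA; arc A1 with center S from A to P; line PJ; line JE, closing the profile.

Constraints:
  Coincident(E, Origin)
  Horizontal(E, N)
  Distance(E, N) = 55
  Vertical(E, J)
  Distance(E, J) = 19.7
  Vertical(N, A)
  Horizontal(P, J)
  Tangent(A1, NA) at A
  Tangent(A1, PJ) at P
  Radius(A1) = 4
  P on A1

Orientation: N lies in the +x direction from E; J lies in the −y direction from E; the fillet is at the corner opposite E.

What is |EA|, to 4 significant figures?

57.20

E is at the origin; E and N share the same y with |EN| = 55.0 and N on the +x side, so N = (55.00, 0.000). E and J share the same x with |EJ| = 19.7 and J on the −y side, so J = (0.000, -19.70). The virtual corner opposite E is at (55.00, -19.70). Since A1 is tangent to NA there, SA ⟂ NA and tangency of A1 to PJ means the radius SP is perpendicular to PJ, with radius 4.0, so the center S sits 4.0 in from both sides at S = (51.00, -15.70). That places the tangent points at A = (55.00, -15.70) on NA and P = (51.00, -19.70) on PJ. Then |EA| = |A − E| = 57.20.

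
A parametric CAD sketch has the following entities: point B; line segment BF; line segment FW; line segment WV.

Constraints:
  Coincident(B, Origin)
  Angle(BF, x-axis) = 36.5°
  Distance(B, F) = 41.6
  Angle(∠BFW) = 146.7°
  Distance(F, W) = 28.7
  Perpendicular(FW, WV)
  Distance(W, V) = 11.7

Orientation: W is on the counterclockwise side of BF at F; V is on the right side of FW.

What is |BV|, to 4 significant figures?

72.26

∠BFW = 146.7°, so FW runs at 36.5° + (180° − 146.7°) = 69.80° from the x-axis; with |FW| = 28.7, W = F + 28.7·(cos 69.80°, sin 69.80°) = (43.35, 51.68). The perpendicularity gives WV at right angles to FW; with |WV| = 11.7 on the right of FW, V = W + 11.7·(0.9385, -0.3453) = (54.33, 47.64). Then |BV| = |V − B| = 72.26.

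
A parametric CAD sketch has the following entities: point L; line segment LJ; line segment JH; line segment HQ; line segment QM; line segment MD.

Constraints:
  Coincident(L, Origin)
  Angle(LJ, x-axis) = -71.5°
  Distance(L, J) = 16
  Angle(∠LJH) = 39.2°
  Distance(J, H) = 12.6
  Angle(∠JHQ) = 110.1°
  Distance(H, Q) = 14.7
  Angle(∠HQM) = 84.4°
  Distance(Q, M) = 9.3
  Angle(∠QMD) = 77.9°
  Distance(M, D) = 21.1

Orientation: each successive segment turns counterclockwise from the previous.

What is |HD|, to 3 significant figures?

6.92

∠HQM = 84.4° gives QM at -125° from the x-axis; with |QM| = 9.3, M = (-6.96, -1.38). ∠QMD = 77.9° gives MD at -23.1° from the x-axis; with |MD| = 21.1, D = (12.5, -9.66). Then |HD| = |D − H| = 6.92.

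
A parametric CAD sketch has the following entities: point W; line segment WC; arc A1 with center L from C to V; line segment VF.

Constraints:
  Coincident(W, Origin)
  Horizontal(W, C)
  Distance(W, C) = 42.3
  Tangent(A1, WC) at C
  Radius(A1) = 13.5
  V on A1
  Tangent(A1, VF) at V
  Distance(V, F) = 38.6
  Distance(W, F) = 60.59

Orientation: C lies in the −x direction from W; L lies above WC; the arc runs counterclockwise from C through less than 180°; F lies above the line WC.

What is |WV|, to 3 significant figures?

32.0

W is at the origin; W and C share the same y with |WC| = 42.3 and C on the −x side, so C = (-42.3, 0.00). The tangent condition forces LC to be normal to WC, so L = C + (0, 13.5) = (-42.3, 13.5). Since LV ⟂ VF (tangency), |LF| = √(13.5² + 38.6²) = 40.9 regardless of where V sits on A1. So F lies on both circle(W, 60.59) and circle(L, 40.9); the above-WC intersection is F = (-30.2, 52.5). V is the foot of the tangent from F: V = (-28.8, 14.0).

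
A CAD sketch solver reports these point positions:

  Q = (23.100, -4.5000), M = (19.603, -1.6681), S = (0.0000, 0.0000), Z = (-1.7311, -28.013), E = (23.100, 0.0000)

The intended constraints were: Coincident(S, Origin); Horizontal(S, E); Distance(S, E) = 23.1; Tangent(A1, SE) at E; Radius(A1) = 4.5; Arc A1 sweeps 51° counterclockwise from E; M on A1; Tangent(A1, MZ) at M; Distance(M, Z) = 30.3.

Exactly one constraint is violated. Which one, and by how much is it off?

Distance(M, Z) = 30.3 — off by 3.60.

S = (0.00, 0.00) ✓; S.y = 0.00, E.y = 0.00 ✓; |SE| = 23.10 ✓; ∠(QE, ES) = 90.00° ✓; |QE| = 4.500 ✓; bearing(Q→M) − bearing(Q→E) = 51.00° ✓; |QM| = 4.500 ✓; ∠(QM, MZ) = 90.00° ✓; |MZ| = 33.90 ✗.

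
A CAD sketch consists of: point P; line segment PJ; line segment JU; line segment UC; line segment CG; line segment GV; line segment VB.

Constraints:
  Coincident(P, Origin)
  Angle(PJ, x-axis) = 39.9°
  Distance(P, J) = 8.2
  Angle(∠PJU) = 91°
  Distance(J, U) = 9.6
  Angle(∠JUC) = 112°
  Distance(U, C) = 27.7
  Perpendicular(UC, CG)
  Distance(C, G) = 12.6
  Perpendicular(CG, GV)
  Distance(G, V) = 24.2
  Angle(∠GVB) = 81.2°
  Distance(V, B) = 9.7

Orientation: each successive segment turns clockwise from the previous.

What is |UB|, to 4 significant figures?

5.825

CG is perpendicular to GV, so GV runs at 62.90°; with |GV| = 24.2, V = (-0.2348, 0.6278). ∠GVB = 81.2° gives VB at -35.90° from the x-axis; with |VB| = 9.7, B = (7.623, -5.060). Then |UB| = |B − U| = 5.825.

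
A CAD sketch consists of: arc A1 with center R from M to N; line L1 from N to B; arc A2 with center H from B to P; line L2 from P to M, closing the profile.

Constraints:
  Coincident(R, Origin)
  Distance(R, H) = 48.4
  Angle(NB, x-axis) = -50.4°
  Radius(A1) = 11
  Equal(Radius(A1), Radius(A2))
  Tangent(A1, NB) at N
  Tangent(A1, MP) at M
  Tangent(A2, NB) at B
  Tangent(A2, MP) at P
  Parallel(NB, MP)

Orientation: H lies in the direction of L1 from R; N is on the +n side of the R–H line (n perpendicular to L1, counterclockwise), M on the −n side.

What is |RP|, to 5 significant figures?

49.634

Tangency of A1 to both parallel lines with radius 11.0 puts N and M at R ± 11.0·n: N = (8.4756, 7.0117), M = (-8.4756, -7.0117). Equal radii place B and P the same way about H: B = H + 11.0·n = (39.327, -30.281), P = H − 11.0·n = (22.376, -44.305). Then |RP| = |P − R| = 49.634.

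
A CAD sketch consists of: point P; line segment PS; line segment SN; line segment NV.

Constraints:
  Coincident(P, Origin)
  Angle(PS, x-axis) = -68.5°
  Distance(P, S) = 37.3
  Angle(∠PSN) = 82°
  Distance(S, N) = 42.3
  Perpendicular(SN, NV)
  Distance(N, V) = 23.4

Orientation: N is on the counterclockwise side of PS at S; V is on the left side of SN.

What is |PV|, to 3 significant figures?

39.5

∠PSN = 82.0°, so SN runs at -68.5° + (180° − 82.0°) = 29.5° from the x-axis; with |SN| = 42.3, N = S + 42.3·(cos 29.5°, sin 29.5°) = (50.5, -13.9). SN ⟂ NV; with |NV| = 23.4 on the left of SN, V = N + 23.4·(-0.492, 0.870) = (39.0, 6.49). Then |PV| = |V − P| = 39.5.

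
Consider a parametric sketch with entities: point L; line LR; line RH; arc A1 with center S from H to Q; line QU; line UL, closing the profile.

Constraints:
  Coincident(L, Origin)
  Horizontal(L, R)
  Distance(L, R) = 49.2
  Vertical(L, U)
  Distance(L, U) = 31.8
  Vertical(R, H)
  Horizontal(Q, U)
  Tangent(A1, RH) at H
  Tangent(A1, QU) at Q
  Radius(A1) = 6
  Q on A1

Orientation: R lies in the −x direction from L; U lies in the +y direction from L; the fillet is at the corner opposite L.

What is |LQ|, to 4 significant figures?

53.64

L is at the origin; L and R share the same y with |LR| = 49.2 and R on the −x side, so R = (-49.20, 0.000). LU is vertical with |LU| = 31.8 and U on the +y side, so U = (0.000, 31.80). The virtual corner opposite L is at (-49.20, 31.80). The tangent condition forces SH to be normal to RH and tangency of A1 to QU means the radius SQ is perpendicular to QU, with radius 6.0, so the center S sits 6.0 in from both sides at S = (-43.20, 25.80). That places the tangent points at H = (-49.20, 25.80) on RH and Q = (-43.20, 31.80) on QU. Then |LQ| = |Q − L| = 53.64.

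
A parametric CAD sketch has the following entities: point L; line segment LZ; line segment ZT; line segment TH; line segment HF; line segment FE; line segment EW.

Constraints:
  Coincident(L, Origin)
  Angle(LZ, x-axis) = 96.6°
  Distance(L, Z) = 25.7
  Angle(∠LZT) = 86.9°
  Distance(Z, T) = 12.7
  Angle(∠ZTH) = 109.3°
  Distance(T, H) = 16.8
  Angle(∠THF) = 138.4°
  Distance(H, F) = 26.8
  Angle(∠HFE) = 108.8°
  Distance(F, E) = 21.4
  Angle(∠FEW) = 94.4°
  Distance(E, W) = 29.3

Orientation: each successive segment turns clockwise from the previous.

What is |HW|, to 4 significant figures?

32.51

L is at the origin; LZ runs at 96.6° with length 25.7, so Z = (-2.954, 25.53). ∠LZT = 86.9° gives ZT at 3.500° from the x-axis; with |ZT| = 12.7, T = (9.722, 26.30). ∠ZTH = 109.3° gives TH at -67.20° from the x-axis; with |TH| = 16.8, H = (16.23, 10.82). ∠THF = 138.4° gives HF at -108.8° from the x-axis; with |HF| = 26.8, F = (7.596, -14.55). ∠HFE = 108.8° gives FE at -180.0° from the x-axis; with |FE| = 21.4, E = (-13.80, -14.55). ∠FEW = 94.4° gives EW at 94.40° from the x-axis; with |EW| = 29.3, W = (-16.05, 14.66). Then |HW| = |W − H| = 32.51.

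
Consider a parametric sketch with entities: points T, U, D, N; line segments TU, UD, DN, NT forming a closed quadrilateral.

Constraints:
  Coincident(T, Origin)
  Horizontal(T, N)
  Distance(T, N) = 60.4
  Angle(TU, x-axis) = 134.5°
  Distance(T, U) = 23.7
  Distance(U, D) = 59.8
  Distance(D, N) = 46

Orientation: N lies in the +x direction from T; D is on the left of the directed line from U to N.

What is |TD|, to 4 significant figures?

55.72

Checks: |TN| = 60.40 ✓; |TU| = 23.70 ✓; |UD| = 59.80 ✓; |DN| = 46.00 ✓.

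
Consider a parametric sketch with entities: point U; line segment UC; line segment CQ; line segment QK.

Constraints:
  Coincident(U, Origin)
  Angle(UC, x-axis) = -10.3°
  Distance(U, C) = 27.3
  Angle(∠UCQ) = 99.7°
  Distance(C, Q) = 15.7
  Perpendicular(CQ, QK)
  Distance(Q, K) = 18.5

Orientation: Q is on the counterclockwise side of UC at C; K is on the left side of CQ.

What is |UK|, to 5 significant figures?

21.973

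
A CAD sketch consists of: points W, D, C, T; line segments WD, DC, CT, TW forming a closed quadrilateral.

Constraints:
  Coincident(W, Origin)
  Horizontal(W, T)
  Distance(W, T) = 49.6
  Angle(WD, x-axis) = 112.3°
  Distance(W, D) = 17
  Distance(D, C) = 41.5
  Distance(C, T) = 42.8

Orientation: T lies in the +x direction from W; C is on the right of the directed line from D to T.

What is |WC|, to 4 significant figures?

24.60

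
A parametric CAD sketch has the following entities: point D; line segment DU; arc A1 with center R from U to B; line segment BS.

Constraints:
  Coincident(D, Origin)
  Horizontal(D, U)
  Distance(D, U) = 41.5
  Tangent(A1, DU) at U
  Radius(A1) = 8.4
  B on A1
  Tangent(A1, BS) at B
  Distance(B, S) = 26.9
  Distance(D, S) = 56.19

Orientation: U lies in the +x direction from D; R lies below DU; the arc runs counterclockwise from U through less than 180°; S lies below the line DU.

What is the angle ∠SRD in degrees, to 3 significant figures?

104°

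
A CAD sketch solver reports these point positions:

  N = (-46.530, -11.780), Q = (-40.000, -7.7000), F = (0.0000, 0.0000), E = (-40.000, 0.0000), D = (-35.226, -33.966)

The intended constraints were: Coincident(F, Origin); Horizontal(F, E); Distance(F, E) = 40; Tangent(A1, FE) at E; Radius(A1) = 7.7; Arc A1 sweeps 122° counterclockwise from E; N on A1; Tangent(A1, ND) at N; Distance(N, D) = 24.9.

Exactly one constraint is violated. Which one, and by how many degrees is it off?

Tangent(A1, ND) at N — off by 5.00°.

F = (0.00, 0.00) ✓; F.y = 0.00, E.y = 0.00 ✓; |FE| = 40.00 ✓; ∠(QE, EF) = 90.00° ✓; |QE| = 7.700 ✓; bearing(Q→N) − bearing(Q→E) = 122.0° ✓; |QN| = 7.700 ✓; ∠(QN, ND) = 95.00° ✗; |ND| = 24.90 ✓.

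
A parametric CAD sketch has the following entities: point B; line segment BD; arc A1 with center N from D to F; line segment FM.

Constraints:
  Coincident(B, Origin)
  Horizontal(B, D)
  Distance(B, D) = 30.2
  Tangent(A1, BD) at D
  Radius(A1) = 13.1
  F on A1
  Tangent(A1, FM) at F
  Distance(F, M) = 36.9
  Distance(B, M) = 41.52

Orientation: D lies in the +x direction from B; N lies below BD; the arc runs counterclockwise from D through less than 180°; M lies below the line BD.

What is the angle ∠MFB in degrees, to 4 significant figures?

88.80°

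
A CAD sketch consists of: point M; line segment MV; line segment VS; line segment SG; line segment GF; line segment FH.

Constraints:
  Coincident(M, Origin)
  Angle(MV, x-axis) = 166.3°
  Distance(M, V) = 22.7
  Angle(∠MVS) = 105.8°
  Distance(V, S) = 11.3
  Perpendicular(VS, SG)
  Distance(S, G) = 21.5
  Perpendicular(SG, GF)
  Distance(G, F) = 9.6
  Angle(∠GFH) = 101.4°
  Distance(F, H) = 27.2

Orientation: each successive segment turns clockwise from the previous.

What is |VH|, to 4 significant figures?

6.338

M is at the origin; MV runs at 166.3° with length 22.7, so V = (-22.05, 5.376). ∠MVS = 105.8° gives VS at 92.10° from the x-axis; with |VS| = 11.3, S = (-22.47, 16.67). The perpendicularity gives SG at right angles to VS, so SG runs at 2.100°; with |SG| = 21.5, G = (-0.9827, 17.46). The perpendicularity gives GF at right angles to SG, so GF runs at -87.90°; with |GF| = 9.6, F = (-0.6309, 7.863). ∠GFH = 101.4° gives FH at -166.5° from the x-axis; with |FH| = 27.2, H = (-27.08, 1.513). Then |VH| = |H − V| = 6.338.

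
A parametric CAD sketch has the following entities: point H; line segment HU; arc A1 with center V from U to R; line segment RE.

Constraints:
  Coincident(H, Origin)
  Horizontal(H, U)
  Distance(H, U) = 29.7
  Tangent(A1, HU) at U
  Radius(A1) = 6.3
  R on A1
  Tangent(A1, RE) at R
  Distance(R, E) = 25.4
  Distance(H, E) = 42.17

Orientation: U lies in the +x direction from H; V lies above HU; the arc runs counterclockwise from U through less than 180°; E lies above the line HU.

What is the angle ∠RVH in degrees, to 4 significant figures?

172.3°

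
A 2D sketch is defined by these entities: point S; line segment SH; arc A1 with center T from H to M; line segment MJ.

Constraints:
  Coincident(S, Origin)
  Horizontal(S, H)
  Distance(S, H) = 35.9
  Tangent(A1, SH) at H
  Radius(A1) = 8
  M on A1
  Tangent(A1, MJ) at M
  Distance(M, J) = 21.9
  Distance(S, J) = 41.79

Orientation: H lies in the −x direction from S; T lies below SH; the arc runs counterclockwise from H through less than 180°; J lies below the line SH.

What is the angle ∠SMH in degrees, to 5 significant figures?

46.856°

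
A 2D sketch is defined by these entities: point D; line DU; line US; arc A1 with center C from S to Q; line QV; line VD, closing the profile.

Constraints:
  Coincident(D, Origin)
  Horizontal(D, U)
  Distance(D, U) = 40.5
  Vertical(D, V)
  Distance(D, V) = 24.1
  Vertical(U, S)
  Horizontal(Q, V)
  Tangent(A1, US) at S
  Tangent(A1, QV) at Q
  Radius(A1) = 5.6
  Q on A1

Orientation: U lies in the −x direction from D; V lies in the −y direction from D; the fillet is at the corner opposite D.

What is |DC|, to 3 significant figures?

39.5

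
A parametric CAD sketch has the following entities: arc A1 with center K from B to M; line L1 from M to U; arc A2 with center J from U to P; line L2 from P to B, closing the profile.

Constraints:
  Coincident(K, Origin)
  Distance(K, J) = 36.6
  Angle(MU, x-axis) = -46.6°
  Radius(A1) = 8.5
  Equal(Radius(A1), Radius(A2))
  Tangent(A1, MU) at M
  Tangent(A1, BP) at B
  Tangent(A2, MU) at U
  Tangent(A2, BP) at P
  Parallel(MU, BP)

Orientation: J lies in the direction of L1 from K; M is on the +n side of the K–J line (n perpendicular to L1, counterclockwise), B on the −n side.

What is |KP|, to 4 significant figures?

37.57

Tangency of A1 to both parallel lines with radius 8.5 puts M and B at K ± 8.5·n: M = (6.176, 5.840), B = (-6.176, -5.840). Equal radii place U and P the same way about J: U = J + 8.5·n = (31.32, -20.75), P = J − 8.5·n = (18.97, -32.43). Then |KP| = |P − K| = 37.57.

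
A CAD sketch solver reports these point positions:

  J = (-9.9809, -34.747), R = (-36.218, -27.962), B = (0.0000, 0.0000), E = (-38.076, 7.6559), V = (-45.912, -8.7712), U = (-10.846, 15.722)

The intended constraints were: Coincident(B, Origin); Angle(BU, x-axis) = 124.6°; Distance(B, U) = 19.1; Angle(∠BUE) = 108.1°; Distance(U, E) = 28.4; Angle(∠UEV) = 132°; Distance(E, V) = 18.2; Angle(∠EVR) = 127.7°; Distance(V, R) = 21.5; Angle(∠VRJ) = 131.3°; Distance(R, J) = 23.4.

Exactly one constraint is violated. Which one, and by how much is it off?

Distance(R, J) = 23.4 — off by 3.70.

B = (0.00, 0.00) ✓; BU at 124.6° ✓; |BU| = 19.10 ✓; ∠BUE = 108.1° ✓; |UE| = 28.40 ✓; ∠UEV = 132.0° ✓; |EV| = 18.20 ✓; ∠EVR = 127.7° ✓; |VR| = 21.50 ✓; ∠VRJ = 131.3° ✓; |RJ| = 27.10 ✗.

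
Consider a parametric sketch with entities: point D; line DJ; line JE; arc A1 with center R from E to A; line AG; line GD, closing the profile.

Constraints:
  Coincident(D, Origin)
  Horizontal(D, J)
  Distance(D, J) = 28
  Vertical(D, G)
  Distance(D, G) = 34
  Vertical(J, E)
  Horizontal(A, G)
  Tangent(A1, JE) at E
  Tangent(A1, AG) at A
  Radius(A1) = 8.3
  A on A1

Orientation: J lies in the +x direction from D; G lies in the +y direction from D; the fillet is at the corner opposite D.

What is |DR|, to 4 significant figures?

32.38

D is at the origin; D and J share the same y with |DJ| = 28.0 and J on the +x side, so J = (28.00, 0.000). DG is vertical with |DG| = 34.0 and G on the +y side, so G = (0.000, 34.00). The virtual corner opposite D is at (28.00, 34.00). Since A1 is tangent to JE there, RE ⟂ JE and A1 meets AG tangentially, so RA is at right angles to AG, with radius 8.3, so the center R sits 8.3 in from both sides at R = (19.70, 25.70). Then |DR| = |R − D| = 32.38.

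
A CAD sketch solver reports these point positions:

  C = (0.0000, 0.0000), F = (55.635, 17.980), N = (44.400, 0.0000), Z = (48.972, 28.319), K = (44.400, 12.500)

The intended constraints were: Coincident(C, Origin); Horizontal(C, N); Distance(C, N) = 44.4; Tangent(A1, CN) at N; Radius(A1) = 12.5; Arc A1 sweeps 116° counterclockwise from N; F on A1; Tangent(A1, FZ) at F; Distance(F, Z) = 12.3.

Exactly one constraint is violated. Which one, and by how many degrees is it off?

Tangent(A1, FZ) at F — off by 6.80°.

C = (0.00, 0.00) ✓; C.y = 0.00, N.y = 0.00 ✓; |CN| = 44.40 ✓; ∠(KN, NC) = 90.00° ✓; |KN| = 12.50 ✓; bearing(K→F) − bearing(K→N) = 116.0° ✓; |KF| = 12.50 ✓; ∠(KF, FZ) = 83.20° ✗; |FZ| = 12.30 ✓.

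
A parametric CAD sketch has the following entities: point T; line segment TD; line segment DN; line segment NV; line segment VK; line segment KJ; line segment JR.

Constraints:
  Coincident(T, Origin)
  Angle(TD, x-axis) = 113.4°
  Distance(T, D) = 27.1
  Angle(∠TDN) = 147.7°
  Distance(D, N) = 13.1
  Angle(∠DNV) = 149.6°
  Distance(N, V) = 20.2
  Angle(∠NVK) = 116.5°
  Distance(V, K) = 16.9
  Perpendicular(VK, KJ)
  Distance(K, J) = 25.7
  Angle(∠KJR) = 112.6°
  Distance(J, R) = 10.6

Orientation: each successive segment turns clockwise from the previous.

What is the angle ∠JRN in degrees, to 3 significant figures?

121°

The perpendicularity gives KJ at right angles to VK, so KJ runs at -103°; with |KJ| = 25.7, J = (14.8, 24.6). ∠KJR = 112.6° gives JR at -170° from the x-axis; with |JR| = 10.6, R = (4.40, 22.8). Then cos ∠JRN = RJ·RN / (|RJ||RN|), giving 121°.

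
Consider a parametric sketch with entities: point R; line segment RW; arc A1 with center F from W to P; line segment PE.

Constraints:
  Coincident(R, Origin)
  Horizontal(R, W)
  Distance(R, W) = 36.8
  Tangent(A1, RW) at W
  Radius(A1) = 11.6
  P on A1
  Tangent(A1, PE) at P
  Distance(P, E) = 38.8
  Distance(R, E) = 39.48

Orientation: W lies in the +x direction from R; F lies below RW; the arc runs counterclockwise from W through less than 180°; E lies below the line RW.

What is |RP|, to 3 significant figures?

27.4

Checks: |FP| = 11.60 ✓; ∠(FP, PE) = 90.00° ✓; |PE| = 38.80 ✓; |RE| = 39.48 ✓.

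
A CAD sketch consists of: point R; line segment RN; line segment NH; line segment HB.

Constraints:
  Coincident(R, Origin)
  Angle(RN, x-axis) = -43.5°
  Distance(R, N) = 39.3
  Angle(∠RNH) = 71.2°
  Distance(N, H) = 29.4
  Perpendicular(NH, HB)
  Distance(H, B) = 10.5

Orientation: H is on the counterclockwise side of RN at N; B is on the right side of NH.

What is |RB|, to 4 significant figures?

50.55

R is at the origin; RN runs at -43.5° with length 39.3, so N = 39.3·(cos -43.5°, sin -43.5°) = (28.51, -27.05). ∠RNH = 71.2°, so NH runs at -43.5° + (180° − 71.2°) = 65.30° from the x-axis; with |NH| = 29.4, H = N + 29.4·(cos 65.30°, sin 65.30°) = (40.79, -0.3422). NH is perpendicular to HB; with |HB| = 10.5 on the right of NH, B = H + 10.5·(0.9085, -0.4179) = (50.33, -4.730). Then |RB| = |B − R| = 50.55.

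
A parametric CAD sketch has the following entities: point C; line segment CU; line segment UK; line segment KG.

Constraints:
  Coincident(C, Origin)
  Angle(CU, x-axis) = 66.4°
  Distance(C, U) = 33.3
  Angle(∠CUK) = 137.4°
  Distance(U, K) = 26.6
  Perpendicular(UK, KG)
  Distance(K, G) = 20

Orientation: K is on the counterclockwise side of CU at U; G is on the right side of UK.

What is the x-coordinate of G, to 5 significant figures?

23.582

C is at the origin; CU runs at 66.4° with length 33.3, so U = 33.3·(cos 66.4°, sin 66.4°) = (13.332, 30.515). ∠CUK = 137.4°, so UK runs at 66.4° + (180° − 137.4°) = 109.00° from the x-axis; with |UK| = 26.6, K = U + 26.6·(cos 109.00°, sin 109.00°) = (4.6715, 55.666). UK is perpendicular to KG; with |KG| = 20.0 on the right of UK, G = K + 20.0·(0.94552, 0.32557) = (23.582, 62.177). So G.x = 23.582.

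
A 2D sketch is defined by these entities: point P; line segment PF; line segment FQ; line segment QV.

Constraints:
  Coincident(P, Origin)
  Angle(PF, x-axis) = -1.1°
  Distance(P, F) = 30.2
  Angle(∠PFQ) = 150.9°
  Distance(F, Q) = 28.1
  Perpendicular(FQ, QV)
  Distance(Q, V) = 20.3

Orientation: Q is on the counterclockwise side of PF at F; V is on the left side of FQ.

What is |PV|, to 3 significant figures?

54.8

∠PFQ = 150.9°, so FQ runs at -1.1° + (180° − 150.9°) = 28.0° from the x-axis; with |FQ| = 28.1, Q = F + 28.1·(cos 28.0°, sin 28.0°) = (55.0, 12.6). FQ ⟂ QV; with |QV| = 20.3 on the left of FQ, V = Q + 20.3·(-0.469, 0.883) = (45.5, 30.5). Then |PV| = |V − P| = 54.8.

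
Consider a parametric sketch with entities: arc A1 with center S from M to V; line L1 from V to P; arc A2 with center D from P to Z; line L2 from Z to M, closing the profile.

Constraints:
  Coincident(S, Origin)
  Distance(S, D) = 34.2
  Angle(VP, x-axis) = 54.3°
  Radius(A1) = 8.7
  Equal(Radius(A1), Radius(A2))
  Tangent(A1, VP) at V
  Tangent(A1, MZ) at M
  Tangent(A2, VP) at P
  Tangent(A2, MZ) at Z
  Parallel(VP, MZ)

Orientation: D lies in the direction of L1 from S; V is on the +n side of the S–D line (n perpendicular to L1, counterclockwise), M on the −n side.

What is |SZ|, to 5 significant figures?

35.289

Tangency of A1 to both parallel lines with radius 8.7 puts V and M at S ± 8.7·n: V = (-7.0651, 5.0768), M = (7.0651, -5.0768). Equal radii place P and Z the same way about D: P = D + 8.7·n = (12.892, 32.850), Z = D − 8.7·n = (27.022, 22.696). Then |SZ| = |Z − S| = 35.289.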